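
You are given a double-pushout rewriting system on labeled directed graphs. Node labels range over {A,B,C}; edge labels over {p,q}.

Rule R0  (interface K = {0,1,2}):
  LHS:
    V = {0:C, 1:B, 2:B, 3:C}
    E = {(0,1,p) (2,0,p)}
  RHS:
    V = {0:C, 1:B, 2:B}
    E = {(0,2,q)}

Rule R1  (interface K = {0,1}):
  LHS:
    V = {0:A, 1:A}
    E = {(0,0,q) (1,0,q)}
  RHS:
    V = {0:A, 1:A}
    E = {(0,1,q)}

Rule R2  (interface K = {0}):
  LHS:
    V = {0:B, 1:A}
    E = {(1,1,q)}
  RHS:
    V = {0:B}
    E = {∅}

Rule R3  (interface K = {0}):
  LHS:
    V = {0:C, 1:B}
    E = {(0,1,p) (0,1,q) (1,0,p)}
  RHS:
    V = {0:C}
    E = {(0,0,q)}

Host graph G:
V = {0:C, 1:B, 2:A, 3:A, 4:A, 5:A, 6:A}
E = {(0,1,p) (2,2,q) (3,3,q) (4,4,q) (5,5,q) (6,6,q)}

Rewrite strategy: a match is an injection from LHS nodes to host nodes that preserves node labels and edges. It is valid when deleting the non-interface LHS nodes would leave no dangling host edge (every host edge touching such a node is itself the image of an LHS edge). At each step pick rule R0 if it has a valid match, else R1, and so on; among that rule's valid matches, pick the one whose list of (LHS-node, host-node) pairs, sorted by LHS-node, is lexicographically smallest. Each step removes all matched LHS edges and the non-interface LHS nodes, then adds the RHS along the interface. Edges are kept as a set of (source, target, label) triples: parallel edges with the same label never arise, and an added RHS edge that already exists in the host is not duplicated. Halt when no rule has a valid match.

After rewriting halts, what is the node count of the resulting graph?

start.  V:7 E:6  edges: 0-p->1 2-q->2 3-q->3 4-q->4 5-q->5 6-q->6
1. fire R2 via {0↦1, 1↦2}  →  V:6 E:5  edges: 0-p->1 3-q->3 4-q->4 5-q->5 6-q->6
2. fire R2 via {0↦1, 1↦3}  →  V:5 E:4  edges: 0-p->1 4-q->4 5-q->5 6-q->6
3. fire R2 via {0↦1, 1↦4}  →  V:4 E:3  edges: 0-p->1 5-q->5 6-q->6
4. fire R2 via {0↦1, 1↦5}  →  V:3 E:2  edges: 0-p->1 6-q->6
5. fire R2 via {0↦1, 1↦6}  →  V:2 E:1  edges: 0-p->1
normal form: no rule applies after step 5
NF nodes: {0:C, 1:B}

Answer: 2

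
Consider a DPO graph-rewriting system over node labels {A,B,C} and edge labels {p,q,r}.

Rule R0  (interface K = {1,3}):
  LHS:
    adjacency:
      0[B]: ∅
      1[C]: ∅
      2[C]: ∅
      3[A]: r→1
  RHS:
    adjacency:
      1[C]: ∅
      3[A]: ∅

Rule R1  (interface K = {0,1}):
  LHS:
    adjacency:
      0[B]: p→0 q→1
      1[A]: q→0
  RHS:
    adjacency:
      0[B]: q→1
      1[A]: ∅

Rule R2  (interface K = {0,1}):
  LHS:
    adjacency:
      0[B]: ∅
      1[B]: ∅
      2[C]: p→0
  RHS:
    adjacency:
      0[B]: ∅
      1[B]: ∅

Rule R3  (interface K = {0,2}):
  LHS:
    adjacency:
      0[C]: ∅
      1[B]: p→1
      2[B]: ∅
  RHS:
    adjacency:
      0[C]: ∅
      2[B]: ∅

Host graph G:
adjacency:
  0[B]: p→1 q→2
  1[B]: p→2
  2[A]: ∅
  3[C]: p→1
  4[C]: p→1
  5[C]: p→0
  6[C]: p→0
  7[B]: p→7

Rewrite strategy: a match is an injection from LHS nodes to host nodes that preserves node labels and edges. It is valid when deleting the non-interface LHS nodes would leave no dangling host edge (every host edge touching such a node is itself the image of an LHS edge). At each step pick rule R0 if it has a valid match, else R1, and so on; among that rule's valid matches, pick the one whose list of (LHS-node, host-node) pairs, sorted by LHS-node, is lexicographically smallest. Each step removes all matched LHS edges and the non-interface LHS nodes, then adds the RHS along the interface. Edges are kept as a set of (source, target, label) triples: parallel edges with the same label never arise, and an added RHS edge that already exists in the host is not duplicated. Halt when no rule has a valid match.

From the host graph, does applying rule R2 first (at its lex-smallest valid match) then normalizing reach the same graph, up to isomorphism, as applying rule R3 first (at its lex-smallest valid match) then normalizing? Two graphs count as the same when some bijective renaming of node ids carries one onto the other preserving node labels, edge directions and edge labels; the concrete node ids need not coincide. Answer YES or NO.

branch R2-first: apply at {0↦0, 1↦1, 2↦5} → |E|=7, then 3 more step(s) → NF |V|=4 |E|=4 V={0:B, 1:B, 2:A, 7:B} E=0-p->1 0-q->2 1-p->2 7-p->7
branch R3-first: apply at {0↦3, 1↦7, 2↦0} → |E|=7, then 4 more step(s) → NF |V|=3 |E|=3 V={0:B, 1:B, 2:A} E=0-p->1 0-q->2 1-p->2
graphs not isomorphic

Answer: NO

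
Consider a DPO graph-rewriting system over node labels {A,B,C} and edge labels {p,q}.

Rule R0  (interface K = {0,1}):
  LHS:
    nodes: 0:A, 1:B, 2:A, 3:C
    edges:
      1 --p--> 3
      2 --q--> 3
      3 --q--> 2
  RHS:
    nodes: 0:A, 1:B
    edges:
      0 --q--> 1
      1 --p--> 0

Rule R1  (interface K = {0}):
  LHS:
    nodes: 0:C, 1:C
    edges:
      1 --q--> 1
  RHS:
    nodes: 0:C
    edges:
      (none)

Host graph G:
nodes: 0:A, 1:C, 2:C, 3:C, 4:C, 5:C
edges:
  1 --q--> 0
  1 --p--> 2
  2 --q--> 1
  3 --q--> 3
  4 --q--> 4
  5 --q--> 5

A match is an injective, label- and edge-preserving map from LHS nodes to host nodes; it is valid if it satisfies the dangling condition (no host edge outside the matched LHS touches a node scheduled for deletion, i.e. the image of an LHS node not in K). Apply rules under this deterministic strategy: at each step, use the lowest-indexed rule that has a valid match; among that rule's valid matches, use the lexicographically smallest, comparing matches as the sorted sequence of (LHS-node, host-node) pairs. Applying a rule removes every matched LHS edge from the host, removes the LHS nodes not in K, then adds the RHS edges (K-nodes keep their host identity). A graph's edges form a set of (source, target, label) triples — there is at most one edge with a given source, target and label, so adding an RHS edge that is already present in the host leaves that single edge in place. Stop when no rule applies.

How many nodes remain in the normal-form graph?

start.  V:6 E:6  edges: 1-q->0 1-p->2 2-q->1 3-q->3 4-q->4 5-q->5
1. fire R1 via {0↦1, 1↦3}  →  V:5 E:5  edges: 1-q->0 1-p->2 2-q->1 4-q->4 5-q->5
2. fire R1 via {0↦1, 1↦4}  →  V:4 E:4  edges: 1-q->0 1-p->2 2-q->1 5-q->5
3. fire R1 via {0↦1, 1↦5}  →  V:3 E:3  edges: 1-q->0 1-p->2 2-q->1
normal form: no rule applies after step 3
NF nodes: {0:A, 1:C, 2:C}

Answer: 3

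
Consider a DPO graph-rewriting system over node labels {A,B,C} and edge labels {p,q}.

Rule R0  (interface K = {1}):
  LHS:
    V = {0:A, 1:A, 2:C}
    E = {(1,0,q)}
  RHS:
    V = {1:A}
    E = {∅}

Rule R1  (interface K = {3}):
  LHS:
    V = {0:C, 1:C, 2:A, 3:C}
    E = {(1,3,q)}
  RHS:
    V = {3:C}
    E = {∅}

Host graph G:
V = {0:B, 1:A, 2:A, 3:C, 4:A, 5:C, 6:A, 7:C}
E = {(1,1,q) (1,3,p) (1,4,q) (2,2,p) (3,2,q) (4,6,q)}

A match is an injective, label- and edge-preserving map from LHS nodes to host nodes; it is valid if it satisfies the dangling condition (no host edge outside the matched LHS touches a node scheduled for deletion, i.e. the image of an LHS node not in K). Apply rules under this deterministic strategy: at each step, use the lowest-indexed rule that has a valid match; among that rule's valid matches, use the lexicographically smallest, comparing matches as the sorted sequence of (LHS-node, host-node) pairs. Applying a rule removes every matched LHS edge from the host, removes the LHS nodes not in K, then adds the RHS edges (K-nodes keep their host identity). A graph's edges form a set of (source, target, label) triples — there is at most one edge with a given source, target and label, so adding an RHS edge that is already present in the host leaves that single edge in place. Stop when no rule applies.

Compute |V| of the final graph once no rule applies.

Answer: 4

Derivation:
initial: |V|=8 |E|=6  E = 1-q->1 1-p->3 1-q->4 2-p->2 3-q->2 4-q->6
step 1: apply R0 at {0↦6, 1↦4, 2↦5}  → |V|=6 |E|=5  E = 1-q->1 1-p->3 1-q->4 2-p->2 3-q->2
step 2: apply R0 at {0↦4, 1↦1, 2↦7}  → |V|=4 |E|=4  E = 1-q->1 1-p->3 2-p->2 3-q->2
halt: no rule applies after step 2
NF nodes: {0:B, 1:A, 2:A, 3:C}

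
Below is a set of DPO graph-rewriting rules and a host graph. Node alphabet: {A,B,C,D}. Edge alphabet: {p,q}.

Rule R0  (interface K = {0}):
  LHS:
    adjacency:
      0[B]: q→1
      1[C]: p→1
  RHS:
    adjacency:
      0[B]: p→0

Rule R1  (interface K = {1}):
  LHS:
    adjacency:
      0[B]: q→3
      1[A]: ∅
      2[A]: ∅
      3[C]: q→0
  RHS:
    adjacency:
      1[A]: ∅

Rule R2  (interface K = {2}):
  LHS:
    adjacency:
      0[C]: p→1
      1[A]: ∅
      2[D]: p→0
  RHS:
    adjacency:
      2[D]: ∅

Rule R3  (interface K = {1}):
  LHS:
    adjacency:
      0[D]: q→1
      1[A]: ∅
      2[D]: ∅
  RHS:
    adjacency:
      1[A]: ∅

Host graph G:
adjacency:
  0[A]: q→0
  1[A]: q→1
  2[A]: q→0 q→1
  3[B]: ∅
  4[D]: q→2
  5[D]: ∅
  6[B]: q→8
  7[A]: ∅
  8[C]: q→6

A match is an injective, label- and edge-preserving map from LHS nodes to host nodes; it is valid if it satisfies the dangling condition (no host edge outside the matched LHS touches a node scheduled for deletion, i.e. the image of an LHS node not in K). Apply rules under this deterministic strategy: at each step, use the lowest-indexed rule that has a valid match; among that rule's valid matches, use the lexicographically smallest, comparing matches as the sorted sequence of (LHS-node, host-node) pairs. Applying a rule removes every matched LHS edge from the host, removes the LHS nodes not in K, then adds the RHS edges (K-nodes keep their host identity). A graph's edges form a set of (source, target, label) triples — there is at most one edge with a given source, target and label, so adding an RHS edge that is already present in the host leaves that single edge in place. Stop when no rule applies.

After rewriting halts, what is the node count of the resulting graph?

Answer: 4

Steps:
initial: |V|=9 |E|=7  E = 0-q->0 1-q->1 2-q->0 2-q->1 4-q->2 6-q->8 8-q->6
step 1: apply R1 at {0↦6, 1↦0, 2↦7, 3↦8}  → |V|=6 |E|=5  E = 0-q->0 1-q->1 2-q->0 2-q->1 4-q->2
step 2: apply R3 at {0↦4, 1↦2, 2↦5}  → |V|=4 |E|=4  E = 0-q->0 1-q->1 2-q->0 2-q->1
normal form: no rule applies after step 2
NF nodes: {0:A, 1:A, 2:A, 3:B}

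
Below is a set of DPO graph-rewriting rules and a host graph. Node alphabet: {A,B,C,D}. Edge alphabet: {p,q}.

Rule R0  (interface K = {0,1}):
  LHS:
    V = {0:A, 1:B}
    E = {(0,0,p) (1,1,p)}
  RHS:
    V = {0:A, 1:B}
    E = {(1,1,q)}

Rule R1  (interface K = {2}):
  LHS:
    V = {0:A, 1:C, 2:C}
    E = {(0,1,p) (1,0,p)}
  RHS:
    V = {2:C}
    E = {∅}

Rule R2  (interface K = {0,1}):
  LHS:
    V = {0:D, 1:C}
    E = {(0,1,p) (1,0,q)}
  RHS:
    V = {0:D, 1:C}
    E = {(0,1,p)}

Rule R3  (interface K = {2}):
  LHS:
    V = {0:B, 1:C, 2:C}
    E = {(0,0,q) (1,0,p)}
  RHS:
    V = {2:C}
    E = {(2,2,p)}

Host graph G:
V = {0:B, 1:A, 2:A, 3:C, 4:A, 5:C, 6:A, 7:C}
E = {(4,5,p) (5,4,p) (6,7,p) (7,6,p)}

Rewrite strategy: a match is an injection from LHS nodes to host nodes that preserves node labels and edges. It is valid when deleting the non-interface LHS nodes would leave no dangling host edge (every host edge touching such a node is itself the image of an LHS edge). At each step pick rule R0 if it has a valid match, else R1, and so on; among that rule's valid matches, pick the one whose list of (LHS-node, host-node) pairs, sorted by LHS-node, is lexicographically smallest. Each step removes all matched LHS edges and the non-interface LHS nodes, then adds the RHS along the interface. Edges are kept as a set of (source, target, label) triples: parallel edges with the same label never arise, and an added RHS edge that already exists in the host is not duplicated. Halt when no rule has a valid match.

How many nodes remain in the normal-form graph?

Answer: 4

Derivation:
[0] host  ⇒  8 nodes, 4 edges  {4-p->5 5-p->4 6-p->7 7-p->6}
[1] R1 @ {0↦4, 1↦5, 2↦3}  ⇒  6 nodes, 2 edges  {6-p->7 7-p->6}
[2] R1 @ {0↦6, 1↦7, 2↦3}  ⇒  4 nodes, 0 edges  {∅}
final graph: no rule applies after step 2
NF nodes: {0:B, 1:A, 2:A, 3:C}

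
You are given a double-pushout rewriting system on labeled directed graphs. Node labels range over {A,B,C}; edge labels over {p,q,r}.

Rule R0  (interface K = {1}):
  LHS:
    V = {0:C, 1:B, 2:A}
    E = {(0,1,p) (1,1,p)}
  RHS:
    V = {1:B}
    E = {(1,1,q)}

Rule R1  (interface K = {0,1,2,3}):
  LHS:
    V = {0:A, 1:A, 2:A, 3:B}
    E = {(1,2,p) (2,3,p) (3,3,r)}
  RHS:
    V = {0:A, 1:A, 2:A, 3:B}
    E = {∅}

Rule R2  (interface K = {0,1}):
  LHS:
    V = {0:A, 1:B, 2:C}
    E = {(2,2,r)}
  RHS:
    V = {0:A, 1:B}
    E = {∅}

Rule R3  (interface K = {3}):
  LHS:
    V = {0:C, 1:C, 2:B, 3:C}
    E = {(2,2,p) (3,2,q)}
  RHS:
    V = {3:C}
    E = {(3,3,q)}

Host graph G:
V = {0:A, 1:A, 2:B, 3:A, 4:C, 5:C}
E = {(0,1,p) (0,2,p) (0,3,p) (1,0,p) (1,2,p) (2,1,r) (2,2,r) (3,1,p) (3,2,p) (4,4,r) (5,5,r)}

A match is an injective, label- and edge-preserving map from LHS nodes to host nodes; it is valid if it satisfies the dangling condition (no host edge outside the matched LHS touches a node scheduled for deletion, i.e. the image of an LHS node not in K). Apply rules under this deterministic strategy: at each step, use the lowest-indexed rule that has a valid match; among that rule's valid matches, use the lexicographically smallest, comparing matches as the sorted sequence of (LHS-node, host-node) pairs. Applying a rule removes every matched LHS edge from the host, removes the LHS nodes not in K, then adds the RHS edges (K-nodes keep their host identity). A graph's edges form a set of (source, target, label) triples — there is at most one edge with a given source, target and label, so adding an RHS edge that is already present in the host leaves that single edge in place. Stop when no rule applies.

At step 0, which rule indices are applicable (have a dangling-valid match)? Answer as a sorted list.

Answer: [R1,R2]

Rewrite trace:
R0: no valid match — LHS pattern not found
R1: 4 valid matches — {0↦0, 1↦3, 2↦1, 3↦2}, {0↦1, 1↦0, 2↦3, 3↦2}, {0↦3, 1↦0, 2↦1, 3↦2} (+1 more)
R2: 6 valid matches — {0↦0, 1↦2, 2↦4}, {0↦0, 1↦2, 2↦5}, {0↦1, 1↦2, 2↦4} (+3 more)
R3: no valid match — LHS pattern not found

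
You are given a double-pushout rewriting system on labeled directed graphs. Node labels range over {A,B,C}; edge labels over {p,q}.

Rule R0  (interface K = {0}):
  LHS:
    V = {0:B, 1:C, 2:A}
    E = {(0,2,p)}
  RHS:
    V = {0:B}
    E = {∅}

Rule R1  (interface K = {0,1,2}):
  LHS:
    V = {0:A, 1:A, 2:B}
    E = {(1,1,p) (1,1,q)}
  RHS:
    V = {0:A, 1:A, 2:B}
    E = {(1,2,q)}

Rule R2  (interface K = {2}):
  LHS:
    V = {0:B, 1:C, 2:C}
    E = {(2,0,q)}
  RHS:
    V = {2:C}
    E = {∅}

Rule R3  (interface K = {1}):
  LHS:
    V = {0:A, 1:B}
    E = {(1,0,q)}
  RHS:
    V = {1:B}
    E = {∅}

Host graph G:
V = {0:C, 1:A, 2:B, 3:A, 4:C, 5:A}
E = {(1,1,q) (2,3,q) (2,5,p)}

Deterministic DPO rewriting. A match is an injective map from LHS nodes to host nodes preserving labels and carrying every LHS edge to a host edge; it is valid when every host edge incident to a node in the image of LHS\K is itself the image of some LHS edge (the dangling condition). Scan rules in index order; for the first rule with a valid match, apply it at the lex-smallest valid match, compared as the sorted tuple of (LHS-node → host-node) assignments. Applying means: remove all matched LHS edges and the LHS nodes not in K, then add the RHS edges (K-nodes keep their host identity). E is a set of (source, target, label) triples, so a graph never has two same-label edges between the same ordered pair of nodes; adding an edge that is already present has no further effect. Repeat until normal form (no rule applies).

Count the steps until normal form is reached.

Answer: 2

Steps:
[0] host  ⇒  6 nodes, 3 edges  {1-q->1 2-q->3 2-p->5}
[1] R0 @ {0↦2, 1↦0, 2↦5}  ⇒  4 nodes, 2 edges  {1-q->1 2-q->3}
[2] R3 @ {0↦3, 1↦2}  ⇒  3 nodes, 1 edges  {1-q->1}
final graph: no rule applies after step 2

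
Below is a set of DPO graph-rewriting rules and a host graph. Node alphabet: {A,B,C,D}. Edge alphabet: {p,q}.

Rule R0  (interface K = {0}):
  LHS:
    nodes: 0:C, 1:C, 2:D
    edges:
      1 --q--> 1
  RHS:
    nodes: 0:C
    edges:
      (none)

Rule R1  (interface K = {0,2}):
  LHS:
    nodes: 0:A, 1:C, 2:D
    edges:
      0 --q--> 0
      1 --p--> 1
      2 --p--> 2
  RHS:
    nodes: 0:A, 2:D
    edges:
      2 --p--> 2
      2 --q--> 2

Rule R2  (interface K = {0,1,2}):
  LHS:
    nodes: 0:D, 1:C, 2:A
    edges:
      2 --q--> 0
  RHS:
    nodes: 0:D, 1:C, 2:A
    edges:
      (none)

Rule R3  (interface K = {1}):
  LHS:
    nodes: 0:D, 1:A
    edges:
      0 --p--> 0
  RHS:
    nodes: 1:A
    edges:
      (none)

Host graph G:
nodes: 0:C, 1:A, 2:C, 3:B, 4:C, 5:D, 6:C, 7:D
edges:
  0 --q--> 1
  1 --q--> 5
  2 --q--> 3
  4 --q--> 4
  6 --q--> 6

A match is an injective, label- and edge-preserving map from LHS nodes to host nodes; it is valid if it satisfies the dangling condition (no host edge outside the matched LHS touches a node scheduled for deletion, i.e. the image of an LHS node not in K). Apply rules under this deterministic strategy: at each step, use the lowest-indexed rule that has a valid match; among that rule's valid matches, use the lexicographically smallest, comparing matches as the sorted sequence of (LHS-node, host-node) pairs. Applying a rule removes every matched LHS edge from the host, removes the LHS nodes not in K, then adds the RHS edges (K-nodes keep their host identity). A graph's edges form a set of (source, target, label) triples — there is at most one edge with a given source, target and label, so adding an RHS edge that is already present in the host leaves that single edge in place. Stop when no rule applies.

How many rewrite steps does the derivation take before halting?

[0] host  ⇒  8 nodes, 5 edges  {0-q->1 1-q->5 2-q->3 4-q->4 6-q->6}
[1] R0 @ {0↦0, 1↦4, 2↦7}  ⇒  6 nodes, 4 edges  {0-q->1 1-q->5 2-q->3 6-q->6}
[2] R2 @ {0↦5, 1↦0, 2↦1}  ⇒  6 nodes, 3 edges  {0-q->1 2-q->3 6-q->6}
[3] R0 @ {0↦0, 1↦6, 2↦5}  ⇒  4 nodes, 2 edges  {0-q->1 2-q->3}
final graph: no rule applies after step 3

Answer: 3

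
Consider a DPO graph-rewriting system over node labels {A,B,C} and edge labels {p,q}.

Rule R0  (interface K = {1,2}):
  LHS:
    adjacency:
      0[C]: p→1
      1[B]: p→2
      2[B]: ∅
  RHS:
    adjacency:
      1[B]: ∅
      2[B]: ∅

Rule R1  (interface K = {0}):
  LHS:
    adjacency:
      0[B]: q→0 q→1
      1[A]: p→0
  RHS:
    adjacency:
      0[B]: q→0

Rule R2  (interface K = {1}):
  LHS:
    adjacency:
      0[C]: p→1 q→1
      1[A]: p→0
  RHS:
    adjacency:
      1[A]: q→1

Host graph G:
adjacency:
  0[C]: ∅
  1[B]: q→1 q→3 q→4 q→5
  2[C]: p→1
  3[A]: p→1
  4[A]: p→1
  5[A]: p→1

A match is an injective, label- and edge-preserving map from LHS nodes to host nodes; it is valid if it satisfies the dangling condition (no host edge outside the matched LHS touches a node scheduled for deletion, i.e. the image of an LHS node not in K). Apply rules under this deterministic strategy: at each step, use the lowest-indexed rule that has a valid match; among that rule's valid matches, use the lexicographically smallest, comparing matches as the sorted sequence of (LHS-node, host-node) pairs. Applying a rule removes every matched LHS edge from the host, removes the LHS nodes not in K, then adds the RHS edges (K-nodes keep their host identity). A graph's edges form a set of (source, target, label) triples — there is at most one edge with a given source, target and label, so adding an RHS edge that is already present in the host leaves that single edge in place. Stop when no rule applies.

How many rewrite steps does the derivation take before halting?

[0] host  ⇒  6 nodes, 8 edges  {1-q->1 1-q->3 1-q->4 1-q->5 2-p->1 3-p->1 4-p->1 5-p->1}
[1] R1 @ {0↦1, 1↦3}  ⇒  5 nodes, 6 edges  {1-q->1 1-q->4 1-q->5 2-p->1 4-p->1 5-p->1}
[2] R1 @ {0↦1, 1↦4}  ⇒  4 nodes, 4 edges  {1-q->1 1-q->5 2-p->1 5-p->1}
[3] R1 @ {0↦1, 1↦5}  ⇒  3 nodes, 2 edges  {1-q->1 2-p->1}
halt: no rule applies after step 3

Answer: 3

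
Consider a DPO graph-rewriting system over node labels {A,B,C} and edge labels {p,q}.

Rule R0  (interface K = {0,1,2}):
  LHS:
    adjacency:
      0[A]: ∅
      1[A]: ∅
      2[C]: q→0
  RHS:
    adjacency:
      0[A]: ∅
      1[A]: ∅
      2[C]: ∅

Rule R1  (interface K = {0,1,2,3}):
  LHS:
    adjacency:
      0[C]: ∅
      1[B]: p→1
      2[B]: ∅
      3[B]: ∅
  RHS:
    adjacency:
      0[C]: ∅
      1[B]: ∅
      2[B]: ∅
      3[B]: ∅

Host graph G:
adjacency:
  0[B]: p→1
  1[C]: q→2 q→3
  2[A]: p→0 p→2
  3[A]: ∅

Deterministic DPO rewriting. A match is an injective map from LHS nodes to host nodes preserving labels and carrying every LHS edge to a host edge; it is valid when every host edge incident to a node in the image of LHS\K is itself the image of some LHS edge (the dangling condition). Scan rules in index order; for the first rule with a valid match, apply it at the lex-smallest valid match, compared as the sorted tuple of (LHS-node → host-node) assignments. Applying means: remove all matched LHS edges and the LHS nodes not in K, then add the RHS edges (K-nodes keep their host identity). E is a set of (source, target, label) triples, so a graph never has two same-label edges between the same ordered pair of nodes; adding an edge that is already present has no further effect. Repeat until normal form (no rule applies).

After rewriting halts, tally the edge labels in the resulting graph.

initial: |V|=4 |E|=5  E = 0-p->1 1-q->2 1-q->3 2-p->0 2-p->2
step 1: apply R0 at {0↦2, 1↦3, 2↦1}  → |V|=4 |E|=4  E = 0-p->1 1-q->3 2-p->0 2-p->2
step 2: apply R0 at {0↦3, 1↦2, 2↦1}  → |V|=4 |E|=3  E = 0-p->1 2-p->0 2-p->2
normal form: no rule applies after step 2
NF edges: [(0, 1, 'p'), (2, 0, 'p'), (2, 2, 'p')]

Answer: p:3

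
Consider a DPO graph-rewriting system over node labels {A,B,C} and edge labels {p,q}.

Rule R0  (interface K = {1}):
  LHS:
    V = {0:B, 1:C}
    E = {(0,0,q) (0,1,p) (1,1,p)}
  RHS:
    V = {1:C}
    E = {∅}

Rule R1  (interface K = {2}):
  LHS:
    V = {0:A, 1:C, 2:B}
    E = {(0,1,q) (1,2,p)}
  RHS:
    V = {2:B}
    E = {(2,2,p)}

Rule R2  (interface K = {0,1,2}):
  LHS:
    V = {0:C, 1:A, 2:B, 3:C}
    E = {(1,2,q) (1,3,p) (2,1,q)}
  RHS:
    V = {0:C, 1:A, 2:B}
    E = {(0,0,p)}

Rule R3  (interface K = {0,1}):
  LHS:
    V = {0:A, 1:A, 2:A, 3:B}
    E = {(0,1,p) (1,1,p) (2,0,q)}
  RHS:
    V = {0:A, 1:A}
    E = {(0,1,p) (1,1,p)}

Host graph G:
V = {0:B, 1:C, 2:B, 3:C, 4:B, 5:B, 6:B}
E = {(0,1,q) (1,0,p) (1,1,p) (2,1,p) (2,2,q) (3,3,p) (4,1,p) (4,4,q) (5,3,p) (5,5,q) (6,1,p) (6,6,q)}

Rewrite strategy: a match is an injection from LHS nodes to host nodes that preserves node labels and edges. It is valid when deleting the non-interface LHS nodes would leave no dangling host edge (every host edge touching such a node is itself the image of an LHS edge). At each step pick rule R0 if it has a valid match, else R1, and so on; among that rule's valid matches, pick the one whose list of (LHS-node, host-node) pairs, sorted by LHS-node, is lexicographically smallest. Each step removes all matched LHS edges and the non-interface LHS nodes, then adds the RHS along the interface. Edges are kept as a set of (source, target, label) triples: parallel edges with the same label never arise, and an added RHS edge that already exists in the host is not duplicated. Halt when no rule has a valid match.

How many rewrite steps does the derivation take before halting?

Answer: 2

Derivation:
initial: |V|=7 |E|=12  E = 0-q->1 1-p->0 1-p->1 2-p->1 2-q->2 3-p->3 4-p->1 4-q->4 5-p->3 5-q->5 6-p->1 6-q->6
step 1: apply R0 at {0↦2, 1↦1}  → |V|=6 |E|=9  E = 0-q->1 1-p->0 3-p->3 4-p->1 4-q->4 5-p->3 5-q->5 6-p->1 6-q->6
step 2: apply R0 at {0↦5, 1↦3}  → |V|=5 |E|=6  E = 0-q->1 1-p->0 4-p->1 4-q->4 6-p->1 6-q->6
final graph: no rule applies after step 2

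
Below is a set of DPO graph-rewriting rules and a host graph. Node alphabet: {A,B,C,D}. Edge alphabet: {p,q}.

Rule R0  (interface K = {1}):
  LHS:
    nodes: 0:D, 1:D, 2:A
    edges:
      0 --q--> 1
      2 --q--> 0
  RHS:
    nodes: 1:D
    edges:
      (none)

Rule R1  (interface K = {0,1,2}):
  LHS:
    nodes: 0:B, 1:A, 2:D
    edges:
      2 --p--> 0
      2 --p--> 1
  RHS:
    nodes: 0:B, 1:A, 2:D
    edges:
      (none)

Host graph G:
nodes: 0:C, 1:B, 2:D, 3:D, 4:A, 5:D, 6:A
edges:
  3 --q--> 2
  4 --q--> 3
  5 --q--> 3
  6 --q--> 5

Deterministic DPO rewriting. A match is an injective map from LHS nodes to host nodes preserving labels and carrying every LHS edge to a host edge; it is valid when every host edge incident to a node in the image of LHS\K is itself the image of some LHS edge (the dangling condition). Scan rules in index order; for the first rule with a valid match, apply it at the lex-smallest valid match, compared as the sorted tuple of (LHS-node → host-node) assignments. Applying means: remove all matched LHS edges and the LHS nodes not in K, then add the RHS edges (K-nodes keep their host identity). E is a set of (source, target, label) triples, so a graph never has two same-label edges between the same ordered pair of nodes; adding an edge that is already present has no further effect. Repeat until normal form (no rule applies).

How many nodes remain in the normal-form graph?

[0] host  ⇒  7 nodes, 4 edges  {3-q->2 4-q->3 5-q->3 6-q->5}
[1] R0 @ {0↦5, 1↦3, 2↦6}  ⇒  5 nodes, 2 edges  {3-q->2 4-q->3}
[2] R0 @ {0↦3, 1↦2, 2↦4}  ⇒  3 nodes, 0 edges  {∅}
normal form: no rule applies after step 2
NF nodes: {0:C, 1:B, 2:D}

Answer: 3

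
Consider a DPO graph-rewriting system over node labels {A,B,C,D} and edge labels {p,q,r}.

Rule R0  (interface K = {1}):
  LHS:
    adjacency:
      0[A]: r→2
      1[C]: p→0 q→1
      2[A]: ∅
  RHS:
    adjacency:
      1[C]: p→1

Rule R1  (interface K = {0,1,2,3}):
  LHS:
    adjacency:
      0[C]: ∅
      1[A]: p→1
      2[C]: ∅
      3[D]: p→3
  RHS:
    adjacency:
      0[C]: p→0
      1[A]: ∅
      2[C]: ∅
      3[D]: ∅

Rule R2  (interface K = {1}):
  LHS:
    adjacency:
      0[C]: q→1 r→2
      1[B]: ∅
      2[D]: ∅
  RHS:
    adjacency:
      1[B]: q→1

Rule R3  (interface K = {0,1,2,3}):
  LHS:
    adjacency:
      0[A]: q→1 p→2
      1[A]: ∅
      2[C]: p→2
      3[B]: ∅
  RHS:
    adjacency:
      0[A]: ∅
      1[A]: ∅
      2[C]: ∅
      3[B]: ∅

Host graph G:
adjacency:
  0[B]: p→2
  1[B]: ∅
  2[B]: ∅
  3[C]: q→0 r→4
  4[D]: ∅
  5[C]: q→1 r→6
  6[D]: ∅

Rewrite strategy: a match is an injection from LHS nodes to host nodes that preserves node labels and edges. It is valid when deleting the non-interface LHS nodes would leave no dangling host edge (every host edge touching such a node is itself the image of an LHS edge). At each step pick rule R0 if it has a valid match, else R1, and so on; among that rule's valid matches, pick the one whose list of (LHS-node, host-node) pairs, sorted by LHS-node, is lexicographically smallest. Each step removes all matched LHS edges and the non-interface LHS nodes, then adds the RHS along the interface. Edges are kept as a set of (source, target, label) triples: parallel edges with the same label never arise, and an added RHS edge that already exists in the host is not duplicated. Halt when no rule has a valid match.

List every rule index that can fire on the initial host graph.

Answer: [R2]

Derivation:
R0: no valid match — LHS pattern not found
R1: no valid match — LHS pattern not found
R2: 2 valid matches — {0↦3, 1↦0, 2↦4}, {0↦5, 1↦1, 2↦6}
R3: no valid match — LHS pattern not found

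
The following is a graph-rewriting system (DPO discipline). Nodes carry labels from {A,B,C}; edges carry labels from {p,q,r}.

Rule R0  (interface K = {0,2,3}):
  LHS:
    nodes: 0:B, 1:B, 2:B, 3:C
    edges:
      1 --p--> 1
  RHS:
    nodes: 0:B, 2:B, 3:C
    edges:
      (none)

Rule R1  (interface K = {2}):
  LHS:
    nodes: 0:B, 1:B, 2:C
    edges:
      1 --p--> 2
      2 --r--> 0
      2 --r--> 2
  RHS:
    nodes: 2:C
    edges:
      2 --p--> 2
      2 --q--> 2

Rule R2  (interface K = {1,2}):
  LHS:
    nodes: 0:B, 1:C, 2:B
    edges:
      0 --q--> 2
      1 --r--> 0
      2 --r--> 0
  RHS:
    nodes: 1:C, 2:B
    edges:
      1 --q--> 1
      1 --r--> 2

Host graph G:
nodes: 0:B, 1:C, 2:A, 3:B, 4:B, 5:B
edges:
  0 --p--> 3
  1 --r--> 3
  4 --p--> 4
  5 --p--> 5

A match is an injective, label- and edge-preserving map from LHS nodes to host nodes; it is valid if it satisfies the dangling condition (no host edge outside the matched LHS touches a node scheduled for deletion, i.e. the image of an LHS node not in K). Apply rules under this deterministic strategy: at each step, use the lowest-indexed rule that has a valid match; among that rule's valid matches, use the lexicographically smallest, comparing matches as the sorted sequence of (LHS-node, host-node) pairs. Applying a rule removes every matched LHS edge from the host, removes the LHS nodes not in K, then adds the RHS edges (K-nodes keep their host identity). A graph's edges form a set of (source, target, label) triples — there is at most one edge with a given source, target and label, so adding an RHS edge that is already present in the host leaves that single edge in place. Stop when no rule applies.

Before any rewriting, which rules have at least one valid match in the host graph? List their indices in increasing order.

Answer: [R0]

Steps:
R0: 12 valid matches — {0↦0, 1↦4, 2↦3, 3↦1}, {0↦0, 1↦4, 2↦5, 3↦1}, {0↦0, 1↦5, 2↦3, 3↦1} (+9 more)
R1: no valid match — LHS pattern not found
R2: no valid match — LHS pattern not found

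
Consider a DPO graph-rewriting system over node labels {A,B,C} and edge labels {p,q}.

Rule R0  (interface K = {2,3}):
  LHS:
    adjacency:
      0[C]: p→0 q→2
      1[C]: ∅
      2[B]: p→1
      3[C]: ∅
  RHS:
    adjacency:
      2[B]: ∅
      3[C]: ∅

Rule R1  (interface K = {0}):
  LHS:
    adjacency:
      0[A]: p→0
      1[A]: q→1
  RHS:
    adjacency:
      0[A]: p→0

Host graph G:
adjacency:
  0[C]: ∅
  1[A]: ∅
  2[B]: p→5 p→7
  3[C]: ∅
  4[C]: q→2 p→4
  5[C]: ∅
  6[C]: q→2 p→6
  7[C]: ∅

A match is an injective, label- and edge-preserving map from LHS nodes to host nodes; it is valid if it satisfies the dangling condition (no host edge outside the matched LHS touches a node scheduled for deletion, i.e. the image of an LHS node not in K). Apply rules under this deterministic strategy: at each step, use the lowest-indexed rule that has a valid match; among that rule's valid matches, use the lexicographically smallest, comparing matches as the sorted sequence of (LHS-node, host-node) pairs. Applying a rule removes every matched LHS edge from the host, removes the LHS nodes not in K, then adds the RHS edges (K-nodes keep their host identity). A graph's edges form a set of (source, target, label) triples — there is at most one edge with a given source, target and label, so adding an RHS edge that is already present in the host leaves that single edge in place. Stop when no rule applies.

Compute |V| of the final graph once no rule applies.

initial: |V|=8 |E|=6  E = 2-p->5 2-p->7 4-q->2 4-p->4 6-q->2 6-p->6
step 1: apply R0 at {0↦4, 1↦5, 2↦2, 3↦0}  → |V|=6 |E|=3  E = 2-p->7 6-q->2 6-p->6
step 2: apply R0 at {0↦6, 1↦7, 2↦2, 3↦0}  → |V|=4 |E|=0  E = ∅
final graph: no rule applies after step 2
NF nodes: {0:C, 1:A, 2:B, 3:C}

Answer: 4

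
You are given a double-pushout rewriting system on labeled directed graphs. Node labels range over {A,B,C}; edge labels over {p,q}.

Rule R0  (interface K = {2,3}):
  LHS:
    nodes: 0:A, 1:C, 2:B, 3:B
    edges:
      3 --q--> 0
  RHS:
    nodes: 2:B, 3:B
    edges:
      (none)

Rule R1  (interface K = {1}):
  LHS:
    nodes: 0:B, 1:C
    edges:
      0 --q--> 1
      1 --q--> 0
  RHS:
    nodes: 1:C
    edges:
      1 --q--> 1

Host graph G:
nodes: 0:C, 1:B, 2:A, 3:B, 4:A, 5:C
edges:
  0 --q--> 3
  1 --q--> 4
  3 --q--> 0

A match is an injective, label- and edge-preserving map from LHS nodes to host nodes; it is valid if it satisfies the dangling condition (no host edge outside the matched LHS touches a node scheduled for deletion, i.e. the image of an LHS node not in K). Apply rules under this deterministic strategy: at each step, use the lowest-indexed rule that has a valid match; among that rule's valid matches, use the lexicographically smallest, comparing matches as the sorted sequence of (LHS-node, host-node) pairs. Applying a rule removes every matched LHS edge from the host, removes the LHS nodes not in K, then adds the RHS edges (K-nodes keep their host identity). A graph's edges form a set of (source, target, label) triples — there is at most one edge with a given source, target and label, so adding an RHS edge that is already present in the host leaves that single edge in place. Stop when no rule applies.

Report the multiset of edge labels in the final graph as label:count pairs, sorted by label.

Answer: q:1

Steps:
start.  V:6 E:3  edges: 0-q->3 1-q->4 3-q->0
1. fire R0 via {0↦4, 1↦5, 2↦3, 3↦1}  →  V:4 E:2  edges: 0-q->3 3-q->0
2. fire R1 via {0↦3, 1↦0}  →  V:3 E:1  edges: 0-q->0
normal form: no rule applies after step 2
NF edges: [(0, 0, 'q')]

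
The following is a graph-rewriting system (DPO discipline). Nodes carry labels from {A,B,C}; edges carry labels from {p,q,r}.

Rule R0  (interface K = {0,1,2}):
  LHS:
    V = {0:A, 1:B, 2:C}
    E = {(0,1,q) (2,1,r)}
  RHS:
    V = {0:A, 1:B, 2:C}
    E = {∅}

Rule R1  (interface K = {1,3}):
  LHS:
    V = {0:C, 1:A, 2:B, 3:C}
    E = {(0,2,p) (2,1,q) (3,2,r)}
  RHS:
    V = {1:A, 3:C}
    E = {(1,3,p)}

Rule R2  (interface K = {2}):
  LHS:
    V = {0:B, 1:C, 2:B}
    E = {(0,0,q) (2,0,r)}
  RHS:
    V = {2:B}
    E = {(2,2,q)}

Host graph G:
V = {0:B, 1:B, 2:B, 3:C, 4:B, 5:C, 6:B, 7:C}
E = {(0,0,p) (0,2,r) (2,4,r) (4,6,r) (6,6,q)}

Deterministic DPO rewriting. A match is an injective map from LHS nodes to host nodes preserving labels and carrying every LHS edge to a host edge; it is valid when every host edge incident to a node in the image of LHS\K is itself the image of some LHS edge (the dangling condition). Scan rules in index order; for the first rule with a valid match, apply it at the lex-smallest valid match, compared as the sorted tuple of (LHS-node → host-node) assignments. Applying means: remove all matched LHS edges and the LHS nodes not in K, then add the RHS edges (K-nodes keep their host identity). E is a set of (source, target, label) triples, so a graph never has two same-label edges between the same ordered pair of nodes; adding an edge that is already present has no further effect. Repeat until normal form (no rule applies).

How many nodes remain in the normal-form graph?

Answer: 2

Derivation:
[0] host  ⇒  8 nodes, 5 edges  {0-p->0 0-r->2 2-r->4 4-r->6 6-q->6}
[1] R2 @ {0↦6, 1↦3, 2↦4}  ⇒  6 nodes, 4 edges  {0-p->0 0-r->2 2-r->4 4-q->4}
[2] R2 @ {0↦4, 1↦5, 2↦2}  ⇒  4 nodes, 3 edges  {0-p->0 0-r->2 2-q->2}
[3] R2 @ {0↦2, 1↦7, 2↦0}  ⇒  2 nodes, 2 edges  {0-p->0 0-q->0}
final graph: no rule applies after step 3
NF nodes: {0:B, 1:B}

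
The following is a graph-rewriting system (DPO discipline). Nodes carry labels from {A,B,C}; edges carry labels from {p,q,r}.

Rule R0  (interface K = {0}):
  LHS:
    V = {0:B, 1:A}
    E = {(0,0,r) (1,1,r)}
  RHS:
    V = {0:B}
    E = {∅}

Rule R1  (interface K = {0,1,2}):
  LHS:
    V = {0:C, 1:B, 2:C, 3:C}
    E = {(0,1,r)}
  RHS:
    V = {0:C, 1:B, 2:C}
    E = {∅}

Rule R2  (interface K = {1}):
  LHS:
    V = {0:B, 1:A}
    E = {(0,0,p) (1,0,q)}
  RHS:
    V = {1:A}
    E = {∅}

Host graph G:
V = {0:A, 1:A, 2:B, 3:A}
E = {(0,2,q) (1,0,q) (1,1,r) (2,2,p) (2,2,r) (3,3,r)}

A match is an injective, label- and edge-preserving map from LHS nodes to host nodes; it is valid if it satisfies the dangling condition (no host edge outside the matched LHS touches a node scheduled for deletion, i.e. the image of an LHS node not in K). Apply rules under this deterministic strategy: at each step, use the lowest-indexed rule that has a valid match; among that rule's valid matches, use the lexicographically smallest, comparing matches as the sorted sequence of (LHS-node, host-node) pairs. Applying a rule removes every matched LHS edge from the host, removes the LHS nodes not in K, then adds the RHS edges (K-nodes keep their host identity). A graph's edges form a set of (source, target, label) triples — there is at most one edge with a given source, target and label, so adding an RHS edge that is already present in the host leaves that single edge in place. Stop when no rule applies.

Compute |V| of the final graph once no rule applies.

Answer: 2

Rewrite trace:
initial: |V|=4 |E|=6  E = 0-q->2 1-q->0 1-r->1 2-p->2 2-r->2 3-r->3
step 1: apply R0 at {0↦2, 1↦3}  → |V|=3 |E|=4  E = 0-q->2 1-q->0 1-r->1 2-p->2
step 2: apply R2 at {0↦2, 1↦0}  → |V|=2 |E|=2  E = 1-q->0 1-r->1
halt: no rule applies after step 2
NF nodes: {0:A, 1:A}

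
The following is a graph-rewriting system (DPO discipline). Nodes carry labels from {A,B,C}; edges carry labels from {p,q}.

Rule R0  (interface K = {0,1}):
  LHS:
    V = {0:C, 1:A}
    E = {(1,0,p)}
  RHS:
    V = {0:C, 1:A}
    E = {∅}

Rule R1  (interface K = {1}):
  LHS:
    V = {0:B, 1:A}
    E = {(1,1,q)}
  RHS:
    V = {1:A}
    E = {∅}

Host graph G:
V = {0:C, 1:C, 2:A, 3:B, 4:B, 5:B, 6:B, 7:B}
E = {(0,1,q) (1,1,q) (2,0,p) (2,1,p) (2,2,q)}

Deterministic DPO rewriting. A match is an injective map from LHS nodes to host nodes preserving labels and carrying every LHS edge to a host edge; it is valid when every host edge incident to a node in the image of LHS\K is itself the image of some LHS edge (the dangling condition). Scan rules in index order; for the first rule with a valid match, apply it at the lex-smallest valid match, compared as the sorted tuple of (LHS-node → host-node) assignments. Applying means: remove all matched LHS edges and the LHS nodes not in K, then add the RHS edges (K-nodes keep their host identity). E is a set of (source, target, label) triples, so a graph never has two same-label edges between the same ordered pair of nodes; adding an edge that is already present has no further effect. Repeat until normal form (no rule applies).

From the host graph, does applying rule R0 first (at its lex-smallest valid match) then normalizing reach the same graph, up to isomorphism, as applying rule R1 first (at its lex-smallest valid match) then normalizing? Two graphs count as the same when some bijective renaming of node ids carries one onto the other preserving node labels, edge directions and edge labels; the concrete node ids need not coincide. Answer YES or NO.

Answer: YES

Derivation:
branch R0-first: apply at {0↦0, 1↦2} → |E|=4, then 2 more step(s) → NF |V|=7 |E|=2 V={0:C, 1:C, 2:A, 4:B, 5:B, 6:B, 7:B} E=0-q->1 1-q->1
branch R1-first: apply at {0↦3, 1↦2} → |E|=4, then 2 more step(s) → NF |V|=7 |E|=2 V={0:C, 1:C, 2:A, 4:B, 5:B, 6:B, 7:B} E=0-q->1 1-q->1
graphs isomorphic (equal up to label-preserving node renaming)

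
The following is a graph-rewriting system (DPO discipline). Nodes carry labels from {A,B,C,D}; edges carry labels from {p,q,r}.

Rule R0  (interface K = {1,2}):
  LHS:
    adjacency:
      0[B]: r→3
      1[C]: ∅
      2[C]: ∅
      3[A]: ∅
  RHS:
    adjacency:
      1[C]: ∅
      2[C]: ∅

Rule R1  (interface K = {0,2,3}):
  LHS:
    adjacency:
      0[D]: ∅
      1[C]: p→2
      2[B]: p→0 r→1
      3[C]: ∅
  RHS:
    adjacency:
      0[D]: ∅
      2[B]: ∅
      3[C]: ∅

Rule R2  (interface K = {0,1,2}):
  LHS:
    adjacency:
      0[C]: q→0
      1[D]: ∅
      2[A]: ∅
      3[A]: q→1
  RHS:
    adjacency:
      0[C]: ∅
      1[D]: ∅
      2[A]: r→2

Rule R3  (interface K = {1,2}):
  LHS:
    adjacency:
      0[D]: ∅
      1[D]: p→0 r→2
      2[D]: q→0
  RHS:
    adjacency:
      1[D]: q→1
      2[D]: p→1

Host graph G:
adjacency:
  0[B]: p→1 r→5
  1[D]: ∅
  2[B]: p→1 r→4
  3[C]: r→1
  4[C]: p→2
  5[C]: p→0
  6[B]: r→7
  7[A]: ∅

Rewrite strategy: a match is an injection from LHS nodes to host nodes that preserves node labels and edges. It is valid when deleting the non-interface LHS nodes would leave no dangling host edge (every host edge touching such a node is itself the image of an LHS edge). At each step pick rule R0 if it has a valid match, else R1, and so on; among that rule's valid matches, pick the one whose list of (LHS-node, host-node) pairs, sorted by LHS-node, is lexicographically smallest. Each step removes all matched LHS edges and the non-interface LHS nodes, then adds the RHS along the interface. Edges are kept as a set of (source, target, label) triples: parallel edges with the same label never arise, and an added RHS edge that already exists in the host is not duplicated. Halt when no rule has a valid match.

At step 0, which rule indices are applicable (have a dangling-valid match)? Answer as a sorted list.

R0: 6 valid matches — {0↦6, 1↦3, 2↦4, 3↦7}, {0↦6, 1↦3, 2↦5, 3↦7}, {0↦6, 1↦4, 2↦3, 3↦7} (+3 more)
R1: 4 valid matches — {0↦1, 1↦4, 2↦2, 3↦3}, {0↦1, 1↦4, 2↦2, 3↦5}, {0↦1, 1↦5, 2↦0, 3↦3} (+1 more)
R2: no valid match — LHS pattern not found
R3: no valid match — LHS pattern not found

Answer: [R0,R1]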